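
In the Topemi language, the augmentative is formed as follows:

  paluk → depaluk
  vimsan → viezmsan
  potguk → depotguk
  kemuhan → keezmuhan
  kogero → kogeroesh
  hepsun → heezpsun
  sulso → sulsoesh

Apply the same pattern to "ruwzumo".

ruwzumoesh

hepsun and paluk both have last vowel 'u' yet inflect differently (heezpsun, depaluk), so the last vowel is not what conditions the rule; the final letter is.
"ruwzumo" ends in -o. The stems ending in -o (sulso → sulsoesh, kogero → kogeroesh) add -esh.
The other patterns: stems ending in -n insert -ez- after the first vowel; stems ending in -k add the prefix de-.
So ruwzumo → ruwzumoesh.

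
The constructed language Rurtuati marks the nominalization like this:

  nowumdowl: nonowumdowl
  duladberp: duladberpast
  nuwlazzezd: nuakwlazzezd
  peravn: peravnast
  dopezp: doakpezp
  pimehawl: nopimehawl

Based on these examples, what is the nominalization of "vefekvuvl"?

vefekvuvlast

"vefekvuvl" has second-to-last letter 'v'. The one such stem in the data (peravn → peravnast) adds -ast, so the same rule applies.
So vefekvuvl → vefekvuvlast.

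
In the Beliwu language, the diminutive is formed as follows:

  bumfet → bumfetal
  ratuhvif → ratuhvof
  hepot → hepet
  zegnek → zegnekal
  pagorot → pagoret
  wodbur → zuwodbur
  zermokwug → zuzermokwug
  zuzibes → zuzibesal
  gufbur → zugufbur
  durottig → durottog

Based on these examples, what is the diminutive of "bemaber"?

bemaberal

bumfet and pagorot both end in -t yet inflect differently (bumfetal, pagoret), so the final letter is not what conditions the rule; the last vowel is.
"bemaber" has last vowel 'e'. The stems whose last vowel is 'e' (bumfet → bumfetal, zuzibes → zuzibesal, zegnek → zegnekal) add -al.
The other patterns: stems whose last vowel is 'o' change the last vowel to 'e'; stems whose last vowel is 'i' change the last vowel to 'o'; stems whose last vowel is 'u' add the prefix zu-.
So bemaber → bemaberal.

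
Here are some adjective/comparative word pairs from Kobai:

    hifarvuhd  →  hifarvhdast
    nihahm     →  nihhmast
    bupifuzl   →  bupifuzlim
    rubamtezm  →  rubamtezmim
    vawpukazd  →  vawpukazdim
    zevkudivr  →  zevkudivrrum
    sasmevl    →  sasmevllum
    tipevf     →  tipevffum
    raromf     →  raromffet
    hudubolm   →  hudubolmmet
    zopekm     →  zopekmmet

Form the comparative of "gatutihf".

gatuthfast

nihahm and rubamtezm both end in -m yet inflect differently (nihhmast, rubamtezmim), so the final letter is not what conditions the rule; the second-to-last letter is.
"gatutihf" has second-to-last letter 'h'. The stems whose second-to-last letter is 'h' (hifarvuhd → hifarvhdast, nihahm → nihhmast) delete the last vowel and add -ast.
So gatutihf → gatuthfast.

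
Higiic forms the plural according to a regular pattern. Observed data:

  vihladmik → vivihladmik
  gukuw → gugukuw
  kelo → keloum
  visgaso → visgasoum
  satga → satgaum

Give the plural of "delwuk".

vihladmik and visgaso both begin with v- yet inflect differently (vivihladmik, visgasoum), so the first letter is not what conditions the rule; whether the stem ends in a vowel or a consonant is.
"delwuk" ends in a consonant. The stems ending in a consonant (vihladmik → vivihladmik, gukuw → gugukuw) repeat the first consonant+vowel as a prefix.
The other pattern: stems ending in a vowel add -um.
So delwuk → dedelwuk.

dedelwuk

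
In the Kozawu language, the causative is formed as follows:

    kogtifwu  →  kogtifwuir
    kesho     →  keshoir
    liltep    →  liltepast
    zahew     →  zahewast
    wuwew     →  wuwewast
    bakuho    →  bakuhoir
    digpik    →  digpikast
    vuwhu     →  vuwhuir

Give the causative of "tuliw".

vuwhu and liltep both have 2 vowels yet inflect differently (vuwhuir, liltepast), so the number of vowels is not what conditions the rule; whether the stem ends in a vowel or a consonant is.
"tuliw" ends in a consonant. The stems ending in a consonant (liltep → liltepast, digpik → digpikast, zahew → zahewast) add -ast.
The other pattern: stems ending in a vowel add -ir.
So tuliw → tuliwast.

tuliwast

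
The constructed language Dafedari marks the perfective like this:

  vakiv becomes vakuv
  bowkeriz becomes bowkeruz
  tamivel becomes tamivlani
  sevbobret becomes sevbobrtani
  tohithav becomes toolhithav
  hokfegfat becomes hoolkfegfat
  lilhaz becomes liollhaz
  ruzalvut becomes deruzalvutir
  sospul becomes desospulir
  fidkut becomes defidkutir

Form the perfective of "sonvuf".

vakiv and tohithav both end in -v yet inflect differently (vakuv, toolhithav), so the final letter is not what conditions the rule; the last vowel is.
"sonvuf" has last vowel 'u'. The stems whose last vowel is 'u' (ruzalvut → deruzalvutir, sospul → desospulir, fidkut → defidkutir) add de- … -ir around the stem.
The other patterns: stems whose last vowel is 'i' change the last vowel to 'u'; stems whose last vowel is 'e' delete the last vowel and add -ani; stems whose last vowel is 'a' insert -ol- after the first vowel.
So sonvuf → desonvufir.

desonvufir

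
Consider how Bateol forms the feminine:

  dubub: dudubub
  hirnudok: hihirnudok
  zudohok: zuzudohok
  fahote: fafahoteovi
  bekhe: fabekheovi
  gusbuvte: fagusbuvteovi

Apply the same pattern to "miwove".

hirnudok and fahote both have 3 vowels yet inflect differently (hihirnudok, fafahoteovi), so the number of vowels is not what conditions the rule; whether the stem ends in a vowel or a consonant is.
"miwove" ends in a vowel. The stems ending in a vowel (fahote → fafahoteovi, bekhe → fabekheovi, gusbuvte → fagusbuvteovi) add fa- … -ovi around the stem.
The other pattern: stems ending in a consonant repeat the first consonant+vowel as a prefix.
So miwove → famiwoveovi.

famiwoveovi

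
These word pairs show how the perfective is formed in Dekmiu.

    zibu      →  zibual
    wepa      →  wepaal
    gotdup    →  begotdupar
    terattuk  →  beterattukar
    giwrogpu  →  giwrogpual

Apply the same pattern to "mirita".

gotdup and giwrogpu both have last vowel 'u' yet inflect differently (begotdupar, giwrogpual), so the last vowel is not what conditions the rule; whether the stem ends in a vowel or a consonant is.
"mirita" ends in a vowel. The stems ending in a vowel (giwrogpu → giwrogpual, wepa → wepaal, zibu → zibual) add -al.
So mirita → miritaal.

miritaal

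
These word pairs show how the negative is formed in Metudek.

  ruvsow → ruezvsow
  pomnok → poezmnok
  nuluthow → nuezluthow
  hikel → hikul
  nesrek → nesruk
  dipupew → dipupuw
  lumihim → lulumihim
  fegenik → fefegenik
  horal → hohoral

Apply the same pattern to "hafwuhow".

"hafwuhow" has last vowel 'o'. The stems whose last vowel is 'o' (ruvsow → ruezvsow, pomnok → poezmnok, nuluthow → nuezluthow) insert -ez- after the first vowel.
So hafwuhow → haezfwuhow.

haezfwuhow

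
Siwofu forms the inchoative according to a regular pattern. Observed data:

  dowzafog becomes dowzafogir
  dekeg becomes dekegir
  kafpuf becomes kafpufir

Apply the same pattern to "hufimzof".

Every pair shown (dowzafog → dowzafogir, dekeg → dekegir, kafpuf → kafpufir) follows the same rule: add -ir.
So hufimzof → hufimzofir.

hufimzofir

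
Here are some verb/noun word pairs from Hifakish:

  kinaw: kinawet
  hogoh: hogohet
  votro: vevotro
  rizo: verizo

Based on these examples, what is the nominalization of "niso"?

hogoh and votro both have last vowel 'o' yet inflect differently (hogohet, vevotro), so the last vowel is not what conditions the rule; whether the stem ends in a vowel or a consonant is.
"niso" ends in a vowel. The stems ending in a vowel (votro → vevotro, rizo → verizo) add the prefix ve-.
So niso → veniso.

veniso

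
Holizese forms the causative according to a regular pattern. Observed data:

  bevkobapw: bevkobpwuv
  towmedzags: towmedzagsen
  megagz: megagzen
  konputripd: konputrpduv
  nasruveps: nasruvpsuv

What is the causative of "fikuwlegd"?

towmedzags and nasruveps both end in -s yet inflect differently (towmedzagsen, nasruvpsuv), so the final letter is not what conditions the rule; the second-to-last letter is.
"fikuwlegd" has second-to-last letter 'g'. The stems whose second-to-last letter is 'g' (megagz → megagzen, towmedzags → towmedzagsen) add -en.
The other pattern: stems whose second-to-last letter is 'p' delete the last vowel and add -uv.
So fikuwlegd → fikuwlegden.

fikuwlegden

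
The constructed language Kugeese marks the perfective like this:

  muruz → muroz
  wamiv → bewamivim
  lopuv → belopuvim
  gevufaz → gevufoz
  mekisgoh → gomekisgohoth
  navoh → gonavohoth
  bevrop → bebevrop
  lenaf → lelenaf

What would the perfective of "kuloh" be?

gokulohoth

"kuloh" ends in -h. The stems ending in -h (mekisgoh → gomekisgohoth, navoh → gonavohoth) add go- … -oth around the stem.
The other patterns: stems ending in -z change the last vowel to 'o'; stems ending in -v add be- … -im around the stem; stems ending in -f or -p repeat the first consonant+vowel as a prefix.
So kuloh → gokulohoth.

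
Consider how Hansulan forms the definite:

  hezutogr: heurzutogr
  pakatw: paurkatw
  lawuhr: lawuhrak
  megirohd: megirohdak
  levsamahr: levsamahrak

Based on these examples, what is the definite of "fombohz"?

fombohzak

"fombohz" has second-to-last letter 'h'. The stems whose second-to-last letter is 'h' (levsamahr → levsamahrak, lawuhr → lawuhrak, megirohd → megirohdak) add -ak.
So fombohz → fombohzak.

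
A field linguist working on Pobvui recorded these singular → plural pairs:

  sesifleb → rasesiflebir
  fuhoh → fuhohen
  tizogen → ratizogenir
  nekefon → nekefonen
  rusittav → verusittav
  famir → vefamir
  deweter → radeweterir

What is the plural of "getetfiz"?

vegetetfiz

nekefon and tizogen both end in -n yet inflect differently (nekefonen, ratizogenir), so the final letter is not what conditions the rule; the last vowel is.
"getetfiz" has last vowel 'i'. The one such stem in the data (famir → vefamir) adds the prefix ve-, so the same rule applies.
The other patterns: stems whose last vowel is 'o' add -en; stems whose last vowel is 'e' add ra- … -ir around the stem.
So getetfiz → vegetetfiz.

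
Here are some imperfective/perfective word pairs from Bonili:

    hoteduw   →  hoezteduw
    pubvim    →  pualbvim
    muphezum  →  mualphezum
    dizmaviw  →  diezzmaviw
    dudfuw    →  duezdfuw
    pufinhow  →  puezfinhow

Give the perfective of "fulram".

hoteduw and muphezum both have last vowel 'u' yet inflect differently (hoezteduw, mualphezum), so the last vowel is not what conditions the rule; the final letter is.
"fulram" ends in -m. The stems ending in -m (muphezum → mualphezum, pubvim → pualbvim) insert -al- after the first vowel.
So fulram → fuallram.

fuallram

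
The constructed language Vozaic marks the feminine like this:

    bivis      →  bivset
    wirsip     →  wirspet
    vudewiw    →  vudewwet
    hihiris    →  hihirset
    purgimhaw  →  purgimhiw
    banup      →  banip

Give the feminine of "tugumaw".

tugumiw

vudewiw and purgimhaw both end in -w yet inflect differently (vudewwet, purgimhiw), so the final letter is not what conditions the rule; the last vowel is.
"tugumaw" has last vowel 'a'. The one such stem in the data (purgimhaw → purgimhiw) changes the last vowel to 'i' (as does banup), so the same rule applies.
The other pattern: stems whose last vowel is 'i' delete the last vowel and add -et.
So tugumaw → tugumiw.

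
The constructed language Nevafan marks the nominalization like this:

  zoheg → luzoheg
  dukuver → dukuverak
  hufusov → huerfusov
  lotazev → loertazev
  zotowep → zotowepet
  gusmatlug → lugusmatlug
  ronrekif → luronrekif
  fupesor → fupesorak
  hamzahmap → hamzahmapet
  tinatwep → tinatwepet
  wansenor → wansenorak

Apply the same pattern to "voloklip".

voloklipet

"voloklip" ends in -p. The stems ending in -p (hamzahmap → hamzahmapet, tinatwep → tinatwepet, zotowep → zotowepet) add -et.
The other patterns: stems ending in -r add -ak; stems ending in -v insert -er- after the first vowel; stems ending in -f or -g add the prefix lu-.
So voloklip → voloklipet.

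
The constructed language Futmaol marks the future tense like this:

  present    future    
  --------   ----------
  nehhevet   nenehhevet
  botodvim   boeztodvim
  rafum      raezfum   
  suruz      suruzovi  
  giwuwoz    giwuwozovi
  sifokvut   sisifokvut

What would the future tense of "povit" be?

popovit

suruz and rafum both have last vowel 'u' yet inflect differently (suruzovi, raezfum), so the last vowel is not what conditions the rule; the final letter is.
"povit" ends in -t. The stems ending in -t (nehhevet → nenehhevet, sifokvut → sisifokvut) repeat the first consonant+vowel as a prefix.
The other patterns: stems ending in -z add -ovi; stems ending in -m insert -ez- after the first vowel.
So povit → popovit.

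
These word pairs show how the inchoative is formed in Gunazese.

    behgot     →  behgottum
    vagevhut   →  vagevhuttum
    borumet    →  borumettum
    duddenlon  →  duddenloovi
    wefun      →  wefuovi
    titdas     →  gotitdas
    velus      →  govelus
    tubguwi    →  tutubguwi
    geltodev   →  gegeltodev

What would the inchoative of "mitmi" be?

mimitmi

behgot and duddenlon both have last vowel 'o' yet inflect differently (behgottum, duddenloovi), so the last vowel is not what conditions the rule; the final letter is.
"mitmi" ends in -i. The one such stem in the data (tubguwi → tutubguwi) repeats the first consonant+vowel as a prefix (as does geltodev), so the same rule applies.
So mitmi → mimitmi.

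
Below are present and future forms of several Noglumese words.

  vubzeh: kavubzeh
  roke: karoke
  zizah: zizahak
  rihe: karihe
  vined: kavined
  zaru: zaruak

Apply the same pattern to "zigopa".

zizah and vubzeh both end in -h yet inflect differently (zizahak, kavubzeh), so the final letter is not what conditions the rule; the first letter is.
"zigopa" begins with z-. The stems beginning with z- (zizah → zizahak, zaru → zaruak) add -ak.
So zigopa → zigopaak.

zigopaak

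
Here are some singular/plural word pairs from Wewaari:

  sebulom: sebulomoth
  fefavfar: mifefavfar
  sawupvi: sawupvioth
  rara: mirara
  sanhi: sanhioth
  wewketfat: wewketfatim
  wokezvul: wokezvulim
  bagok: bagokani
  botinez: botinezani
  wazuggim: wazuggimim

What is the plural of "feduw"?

mifeduw

sebulom and wazuggim both end in -m yet inflect differently (sebulomoth, wazuggimim), so the final letter is not what conditions the rule; the first letter is.
"feduw" begins with f-. The one such stem in the data (fefavfar → mifefavfar) adds the prefix mi-, so the same rule applies.
The other patterns: stems beginning with b- add -ani; stems beginning with s- add -oth; stems beginning with w- add -im.
So feduw → mifeduw.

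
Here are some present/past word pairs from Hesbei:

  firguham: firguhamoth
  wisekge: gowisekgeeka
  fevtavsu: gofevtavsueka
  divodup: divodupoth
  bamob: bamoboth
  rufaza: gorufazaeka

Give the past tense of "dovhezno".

godovheznoeka

divodup and fevtavsu both have last vowel 'u' yet inflect differently (divodupoth, gofevtavsueka), so the last vowel is not what conditions the rule; whether the stem ends in a vowel or a consonant is.
"dovhezno" ends in a vowel. The stems ending in a vowel (wisekge → gowisekgeeka, fevtavsu → gofevtavsueka, rufaza → gorufazaeka) add go- … -eka around the stem.
The other pattern: stems ending in a consonant add -oth.
So dovhezno → godovheznoeka.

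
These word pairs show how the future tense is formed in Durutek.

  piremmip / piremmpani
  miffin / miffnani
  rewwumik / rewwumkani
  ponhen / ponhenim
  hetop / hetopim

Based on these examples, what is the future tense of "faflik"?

miffin and ponhen both end in -n yet inflect differently (miffnani, ponhenim), so the final letter is not what conditions the rule; the last vowel is.
"faflik" has last vowel 'i'. The stems whose last vowel is 'i' (piremmip → piremmpani, miffin → miffnani, rewwumik → rewwumkani) delete the last vowel and add -ani.
The other pattern: stems whose last vowel is 'e' or 'o' add -im.
So faflik → faflkani.

faflkani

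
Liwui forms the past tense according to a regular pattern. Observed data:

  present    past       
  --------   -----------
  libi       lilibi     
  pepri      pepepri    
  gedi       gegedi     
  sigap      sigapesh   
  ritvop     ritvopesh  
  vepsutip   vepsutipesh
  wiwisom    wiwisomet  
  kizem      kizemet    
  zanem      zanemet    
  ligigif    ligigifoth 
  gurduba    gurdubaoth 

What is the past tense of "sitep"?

sitepesh

"sitep" ends in -p. The stems ending in -p (sigap → sigapesh, ritvop → ritvopesh, vepsutip → vepsutipesh) add -esh.
The other patterns: stems ending in -i repeat the first consonant+vowel as a prefix; stems ending in -m add -et; stems ending in -a or -f add -oth.
So sitep → sitepesh.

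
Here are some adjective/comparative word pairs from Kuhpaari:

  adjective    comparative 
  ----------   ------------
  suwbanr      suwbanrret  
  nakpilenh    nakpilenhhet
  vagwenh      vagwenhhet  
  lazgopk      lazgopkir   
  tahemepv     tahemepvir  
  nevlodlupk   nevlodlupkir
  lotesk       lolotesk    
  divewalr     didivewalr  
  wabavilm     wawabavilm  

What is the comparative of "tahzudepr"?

lazgopk and lotesk both end in -k yet inflect differently (lazgopkir, lolotesk), so the final letter is not what conditions the rule; the second-to-last letter is.
"tahzudepr" has second-to-last letter 'p'. The stems whose second-to-last letter is 'p' (lazgopk → lazgopkir, tahemepv → tahemepvir, nevlodlupk → nevlodlupkir) add -ir.
So tahzudepr → tahzudeprir.

tahzudeprir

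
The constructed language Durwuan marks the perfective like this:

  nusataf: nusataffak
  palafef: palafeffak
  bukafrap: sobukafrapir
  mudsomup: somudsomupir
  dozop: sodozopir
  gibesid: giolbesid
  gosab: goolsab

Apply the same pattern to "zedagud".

zeoldagud

nusataf and bukafrap both have last vowel 'a' yet inflect differently (nusataffak, sobukafrapir), so the last vowel is not what conditions the rule; the final letter is.
"zedagud" ends in -d. The one such stem in the data (gibesid → giolbesid) inserts -ol- after the first vowel (as does gosab), so the same rule applies.
The other patterns: stems ending in -f double the final consonant and add -ak; stems ending in -p add so- … -ir around the stem.
So zedagud → zeoldagud.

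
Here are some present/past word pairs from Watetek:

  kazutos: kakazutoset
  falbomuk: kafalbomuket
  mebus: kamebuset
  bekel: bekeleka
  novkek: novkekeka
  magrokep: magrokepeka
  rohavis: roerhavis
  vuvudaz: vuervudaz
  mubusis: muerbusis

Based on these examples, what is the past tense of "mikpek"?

mikpekeka

"mikpek" has last vowel 'e'. The stems whose last vowel is 'e' (bekel → bekeleka, novkek → novkekeka, magrokep → magrokepeka) add -eka.
The other patterns: stems whose last vowel is 'o' or 'u' add ka- … -et around the stem; stems whose last vowel is 'a' or 'i' insert -er- after the first vowel.
So mikpek → mikpekeka.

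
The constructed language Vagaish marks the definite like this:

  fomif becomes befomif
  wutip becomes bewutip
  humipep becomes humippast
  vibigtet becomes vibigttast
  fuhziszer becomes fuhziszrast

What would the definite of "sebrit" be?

besebrit

humipep and wutip both end in -p yet inflect differently (humippast, bewutip), so the final letter is not what conditions the rule; the last vowel is.
"sebrit" has last vowel 'i'. The stems whose last vowel is 'i' (fomif → befomif, wutip → bewutip) add the prefix be-.
So sebrit → besebrit.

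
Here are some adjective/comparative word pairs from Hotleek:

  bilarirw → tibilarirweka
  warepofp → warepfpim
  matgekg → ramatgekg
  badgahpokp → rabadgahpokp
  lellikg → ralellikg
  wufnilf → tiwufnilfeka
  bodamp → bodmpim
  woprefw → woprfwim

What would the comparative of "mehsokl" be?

ramehsokl

bodamp and badgahpokp both end in -p yet inflect differently (bodmpim, rabadgahpokp), so the final letter is not what conditions the rule; the second-to-last letter is.
"mehsokl" has second-to-last letter 'k'. The stems whose second-to-last letter is 'k' (badgahpokp → rabadgahpokp, lellikg → ralellikg, matgekg → ramatgekg) add the prefix ra-.
So mehsokl → ramehsokl.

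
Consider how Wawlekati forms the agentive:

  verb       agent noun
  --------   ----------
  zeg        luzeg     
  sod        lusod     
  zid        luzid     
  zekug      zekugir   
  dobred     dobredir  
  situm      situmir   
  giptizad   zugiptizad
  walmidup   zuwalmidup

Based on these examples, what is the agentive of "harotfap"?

zeg and zekug both end in -g yet inflect differently (luzeg, zekugir), so the final letter is not what conditions the rule; the number of vowels is.
"harotfap" has 3 vowels. The stems with 3 vowels (giptizad → zugiptizad, walmidup → zuwalmidup) add the prefix zu-.
The other patterns: stems with 1 vowel add the prefix lu-; stems with 2 vowels add -ir.
So harotfap → zuharotfap.

zuharotfap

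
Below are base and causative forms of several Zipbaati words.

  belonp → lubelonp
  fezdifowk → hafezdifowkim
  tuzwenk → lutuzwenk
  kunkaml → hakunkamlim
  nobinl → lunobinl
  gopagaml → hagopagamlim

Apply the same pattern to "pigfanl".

lupigfanl

fezdifowk and tuzwenk both end in -k yet inflect differently (hafezdifowkim, lutuzwenk), so the final letter is not what conditions the rule; the second-to-last letter is.
"pigfanl" has second-to-last letter 'n'. The stems whose second-to-last letter is 'n' (tuzwenk → lutuzwenk, belonp → lubelonp, nobinl → lunobinl) add the prefix lu-.
The other pattern: stems whose second-to-last letter is 'm' or 'w' add ha- … -im around the stem.
So pigfanl → lupigfanl.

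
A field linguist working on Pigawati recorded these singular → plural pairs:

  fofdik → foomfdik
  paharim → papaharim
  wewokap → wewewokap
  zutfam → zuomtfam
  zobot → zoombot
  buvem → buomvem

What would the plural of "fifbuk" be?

"fifbuk" has 2 vowels. The stems with 2 vowels (zutfam → zuomtfam, buvem → buomvem, zobot → zoombot) insert -om- after the first vowel.
So fifbuk → fiomfbuk.

fiomfbuk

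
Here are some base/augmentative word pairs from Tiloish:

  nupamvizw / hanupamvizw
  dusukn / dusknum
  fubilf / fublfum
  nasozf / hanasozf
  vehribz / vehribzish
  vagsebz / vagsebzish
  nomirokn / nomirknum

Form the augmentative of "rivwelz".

nasozf and fubilf both end in -f yet inflect differently (hanasozf, fublfum), so the final letter is not what conditions the rule; the second-to-last letter is.
"rivwelz" has second-to-last letter 'l'. The one such stem in the data (fubilf → fublfum) deletes the last vowel and adds -um (as do dusukn, nomirokn), so the same rule applies.
The other patterns: stems whose second-to-last letter is 'b' add -ish; stems whose second-to-last letter is 'z' add the prefix ha-.
So rivwelz → rivwlzum.

rivwlzum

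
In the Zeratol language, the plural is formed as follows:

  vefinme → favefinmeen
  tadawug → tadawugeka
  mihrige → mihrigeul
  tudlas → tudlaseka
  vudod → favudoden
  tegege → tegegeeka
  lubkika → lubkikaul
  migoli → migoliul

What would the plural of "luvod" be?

luvodul

tegege and vefinme both end in -e yet inflect differently (tegegeeka, favefinmeen), so the final letter is not what conditions the rule; the first letter is.
"luvod" begins with l-. The one such stem in the data (lubkika → lubkikaul) adds -ul, so the same rule applies.
The other patterns: stems beginning with t- add -eka; stems beginning with v- add fa- … -en around the stem.
So luvod → luvodul.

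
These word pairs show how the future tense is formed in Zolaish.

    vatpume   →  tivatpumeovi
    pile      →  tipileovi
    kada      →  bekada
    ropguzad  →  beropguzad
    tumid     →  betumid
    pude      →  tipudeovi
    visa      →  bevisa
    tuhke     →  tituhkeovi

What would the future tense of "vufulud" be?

tuhke and tumid both begin with t- yet inflect differently (tituhkeovi, betumid), so the first letter is not what conditions the rule; the final letter is.
"vufulud" ends in -d. The stems ending in -d (tumid → betumid, ropguzad → beropguzad) add the prefix be-.
The other pattern: stems ending in -e add ti- … -ovi around the stem.
So vufulud → bevufulud.

bevufulud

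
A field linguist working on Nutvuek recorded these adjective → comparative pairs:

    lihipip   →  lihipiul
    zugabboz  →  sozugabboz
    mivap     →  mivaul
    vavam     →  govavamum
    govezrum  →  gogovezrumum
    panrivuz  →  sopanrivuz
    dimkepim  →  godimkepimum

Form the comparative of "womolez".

mivap and vavam both have last vowel 'a' yet inflect differently (mivaul, govavamum), so the last vowel is not what conditions the rule; the final letter is.
"womolez" ends in -z. The stems ending in -z (zugabboz → sozugabboz, panrivuz → sopanrivuz) add the prefix so-.
The other patterns: stems ending in -p drop the final letter and add -ul; stems ending in -m add go- … -um around the stem.
So womolez → sowomolez.

sowomolez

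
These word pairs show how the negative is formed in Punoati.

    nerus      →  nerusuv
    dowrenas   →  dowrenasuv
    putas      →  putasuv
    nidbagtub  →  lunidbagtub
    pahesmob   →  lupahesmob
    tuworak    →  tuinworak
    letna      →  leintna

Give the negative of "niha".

niinha

nerus and nidbagtub both have last vowel 'u' yet inflect differently (nerusuv, lunidbagtub), so the last vowel is not what conditions the rule; the final letter is.
"niha" ends in -a. The one such stem in the data (letna → leintna) inserts -in- after the first vowel (as does tuworak), so the same rule applies.
The other patterns: stems ending in -s add -uv; stems ending in -b add the prefix lu-.
So niha → niinha.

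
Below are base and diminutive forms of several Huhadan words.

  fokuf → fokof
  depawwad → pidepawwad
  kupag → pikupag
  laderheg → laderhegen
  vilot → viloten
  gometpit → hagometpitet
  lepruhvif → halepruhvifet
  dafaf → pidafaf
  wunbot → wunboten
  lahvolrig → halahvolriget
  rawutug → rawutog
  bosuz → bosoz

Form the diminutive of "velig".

rawutug and lahvolrig both end in -g yet inflect differently (rawutog, halahvolriget), so the final letter is not what conditions the rule; the last vowel is.
"velig" has last vowel 'i'. The stems whose last vowel is 'i' (lahvolrig → halahvolriget, gometpit → hagometpitet, lepruhvif → halepruhvifet) add ha- … -et around the stem.
So velig → haveliget.

haveliget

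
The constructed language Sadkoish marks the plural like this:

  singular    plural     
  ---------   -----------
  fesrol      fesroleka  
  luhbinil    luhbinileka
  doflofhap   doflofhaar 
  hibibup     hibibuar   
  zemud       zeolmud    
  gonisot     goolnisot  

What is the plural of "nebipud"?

neolbipud

hibibup and zemud both have last vowel 'u' yet inflect differently (hibibuar, zeolmud), so the last vowel is not what conditions the rule; the final letter is.
"nebipud" ends in -d. The one such stem in the data (zemud → zeolmud) inserts -ol- after the first vowel (as does gonisot), so the same rule applies.
The other patterns: stems ending in -l add -eka; stems ending in -p drop the final letter and add -ar.
So nebipud → neolbipud.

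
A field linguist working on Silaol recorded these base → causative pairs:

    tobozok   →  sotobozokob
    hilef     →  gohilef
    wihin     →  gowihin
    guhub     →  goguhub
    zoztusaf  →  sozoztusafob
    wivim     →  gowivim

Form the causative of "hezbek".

zoztusaf and hilef both end in -f yet inflect differently (sozoztusafob, gohilef), so the final letter is not what conditions the rule; the number of vowels is.
"hezbek" has 2 vowels. The stems with 2 vowels (wivim → gowivim, wihin → gowihin, guhub → goguhub) add the prefix go-.
The other pattern: stems with 3 vowels add so- … -ob around the stem.
So hezbek → gohezbek.

gohezbek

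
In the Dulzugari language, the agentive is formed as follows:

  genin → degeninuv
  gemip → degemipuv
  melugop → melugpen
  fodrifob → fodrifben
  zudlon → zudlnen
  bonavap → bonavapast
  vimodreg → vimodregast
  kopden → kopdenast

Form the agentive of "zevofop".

zevofpen

gemip and melugop both end in -p yet inflect differently (degemipuv, melugpen), so the final letter is not what conditions the rule; the last vowel is.
"zevofop" has last vowel 'o'. The stems whose last vowel is 'o' (melugop → melugpen, fodrifob → fodrifben, zudlon → zudlnen) delete the last vowel and add -en.
The other patterns: stems whose last vowel is 'i' add de- … -uv around the stem; stems whose last vowel is 'a' or 'e' add -ast.
So zevofop → zevofpen.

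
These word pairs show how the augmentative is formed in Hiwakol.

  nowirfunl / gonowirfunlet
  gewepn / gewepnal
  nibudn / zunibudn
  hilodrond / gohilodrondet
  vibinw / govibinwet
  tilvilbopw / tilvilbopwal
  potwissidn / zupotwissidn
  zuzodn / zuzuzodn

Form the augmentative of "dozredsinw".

godozredsinwet

"dozredsinw" has second-to-last letter 'n'. The stems whose second-to-last letter is 'n' (hilodrond → gohilodrondet, nowirfunl → gonowirfunlet, vibinw → govibinwet) add go- … -et around the stem.
So dozredsinw → godozredsinwet.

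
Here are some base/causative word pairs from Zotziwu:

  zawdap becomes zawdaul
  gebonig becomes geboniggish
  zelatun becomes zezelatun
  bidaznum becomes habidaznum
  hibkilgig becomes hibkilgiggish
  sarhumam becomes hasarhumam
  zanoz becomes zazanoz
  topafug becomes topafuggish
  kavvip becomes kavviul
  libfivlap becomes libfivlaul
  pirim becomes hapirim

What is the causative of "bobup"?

zawdap and sarhumam both have last vowel 'a' yet inflect differently (zawdaul, hasarhumam), so the last vowel is not what conditions the rule; the final letter is.
"bobup" ends in -p. The stems ending in -p (zawdap → zawdaul, kavvip → kavviul, libfivlap → libfivlaul) drop the final letter and add -ul.
The other patterns: stems ending in -m add the prefix ha-; stems ending in -g double the final consonant and add -ish; stems ending in -n or -z repeat the first consonant+vowel as a prefix.
So bobup → bobuul.

bobuul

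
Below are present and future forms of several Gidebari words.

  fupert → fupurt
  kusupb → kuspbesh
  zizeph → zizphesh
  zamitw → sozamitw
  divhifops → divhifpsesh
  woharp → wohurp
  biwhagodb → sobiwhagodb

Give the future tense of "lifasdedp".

"lifasdedp" has second-to-last letter 'd'. The one such stem in the data (biwhagodb → sobiwhagodb) adds the prefix so-, so the same rule applies.
So lifasdedp → solifasdedp.

solifasdedp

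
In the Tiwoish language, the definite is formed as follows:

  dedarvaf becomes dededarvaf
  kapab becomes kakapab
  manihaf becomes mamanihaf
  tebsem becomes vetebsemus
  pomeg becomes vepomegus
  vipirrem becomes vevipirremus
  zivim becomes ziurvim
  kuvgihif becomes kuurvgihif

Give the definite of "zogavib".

"zogavib" has last vowel 'i'. The stems whose last vowel is 'i' (zivim → ziurvim, kuvgihif → kuurvgihif) insert -ur- after the first vowel.
So zogavib → zourgavib.

zourgavib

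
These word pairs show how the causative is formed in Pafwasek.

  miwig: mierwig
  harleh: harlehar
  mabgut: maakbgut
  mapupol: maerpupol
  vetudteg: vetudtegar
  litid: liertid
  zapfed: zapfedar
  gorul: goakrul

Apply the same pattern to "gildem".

gildemar

gorul and mapupol both end in -l yet inflect differently (goakrul, maerpupol), so the final letter is not what conditions the rule; the last vowel is.
"gildem" has last vowel 'e'. The stems whose last vowel is 'e' (zapfed → zapfedar, vetudteg → vetudtegar, harleh → harlehar) add -ar.
The other patterns: stems whose last vowel is 'u' insert -ak- after the first vowel; stems whose last vowel is 'i' or 'o' insert -er- after the first vowel.
So gildem → gildemar.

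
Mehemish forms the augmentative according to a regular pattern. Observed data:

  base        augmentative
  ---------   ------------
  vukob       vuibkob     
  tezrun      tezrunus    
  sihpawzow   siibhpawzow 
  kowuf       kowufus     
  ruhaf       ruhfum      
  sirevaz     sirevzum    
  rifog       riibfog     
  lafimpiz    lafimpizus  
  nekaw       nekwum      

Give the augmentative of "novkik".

novkikus

kowuf and ruhaf both end in -f yet inflect differently (kowufus, ruhfum), so the final letter is not what conditions the rule; the last vowel is.
"novkik" has last vowel 'i'. The one such stem in the data (lafimpiz → lafimpizus) adds -us, so the same rule applies.
The other patterns: stems whose last vowel is 'o' insert -ib- after the first vowel; stems whose last vowel is 'a' delete the last vowel and add -um.
So novkik → novkikus.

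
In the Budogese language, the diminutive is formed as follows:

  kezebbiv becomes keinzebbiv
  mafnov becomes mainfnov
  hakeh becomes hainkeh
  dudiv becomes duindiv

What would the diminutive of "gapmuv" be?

gainpmuv

Every pair shown (kezebbiv → keinzebbiv, mafnov → mainfnov, hakeh → hainkeh, …) follows the same rule: insert -in- after the first vowel.
So gapmuv → gainpmuv.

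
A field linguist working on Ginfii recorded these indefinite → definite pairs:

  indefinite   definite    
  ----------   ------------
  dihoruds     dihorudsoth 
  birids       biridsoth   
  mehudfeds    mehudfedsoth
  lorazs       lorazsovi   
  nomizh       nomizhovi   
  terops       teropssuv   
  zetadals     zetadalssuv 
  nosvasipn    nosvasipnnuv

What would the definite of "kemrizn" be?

kemriznovi

"kemrizn" has second-to-last letter 'z'. The stems whose second-to-last letter is 'z' (lorazs → lorazsovi, nomizh → nomizhovi) add -ovi.
So kemrizn → kemriznovi.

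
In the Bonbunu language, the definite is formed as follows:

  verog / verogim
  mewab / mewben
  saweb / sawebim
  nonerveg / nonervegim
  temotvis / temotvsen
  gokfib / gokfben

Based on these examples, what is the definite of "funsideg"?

saweb and mewab both end in -b yet inflect differently (sawebim, mewben), so the final letter is not what conditions the rule; the last vowel is.
"funsideg" has last vowel 'e'. The stems whose last vowel is 'e' (nonerveg → nonervegim, saweb → sawebim) add -im.
So funsideg → funsidegim.

funsidegim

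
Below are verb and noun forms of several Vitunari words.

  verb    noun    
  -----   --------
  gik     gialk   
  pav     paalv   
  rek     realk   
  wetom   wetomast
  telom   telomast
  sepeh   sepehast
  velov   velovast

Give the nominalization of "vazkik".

pav and velov both end in -v yet inflect differently (paalv, velovast), so the final letter is not what conditions the rule; the number of vowels is.
"vazkik" has 2 vowels. The stems with 2 vowels (wetom → wetomast, telom → telomast, sepeh → sepehast) add -ast.
The other pattern: stems with 1 vowel insert -al- after the first vowel.
So vazkik → vazkikast.

vazkikast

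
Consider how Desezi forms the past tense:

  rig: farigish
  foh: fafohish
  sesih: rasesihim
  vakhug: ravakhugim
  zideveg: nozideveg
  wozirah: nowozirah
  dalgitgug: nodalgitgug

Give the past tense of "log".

foh and sesih both end in -h yet inflect differently (fafohish, rasesihim), so the final letter is not what conditions the rule; the number of vowels is.
"log" has 1 vowel. The stems with 1 vowel (rig → farigish, foh → fafohish) add fa- … -ish around the stem.
The other patterns: stems with 2 vowels add ra- … -im around the stem; stems with 3 vowels add the prefix no-.
So log → falogish.

falogish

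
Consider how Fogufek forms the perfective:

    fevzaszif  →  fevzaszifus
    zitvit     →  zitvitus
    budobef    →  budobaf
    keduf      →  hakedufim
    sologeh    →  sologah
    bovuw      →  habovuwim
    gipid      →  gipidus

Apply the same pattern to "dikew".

dikaw

"dikew" has last vowel 'e'. The stems whose last vowel is 'e' (sologeh → sologah, budobef → budobaf) change the last vowel to 'a'.
So dikew → dikaw.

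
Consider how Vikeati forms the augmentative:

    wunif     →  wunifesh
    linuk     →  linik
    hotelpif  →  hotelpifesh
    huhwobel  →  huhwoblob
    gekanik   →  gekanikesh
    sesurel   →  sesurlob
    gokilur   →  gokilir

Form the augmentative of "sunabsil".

"sunabsil" has last vowel 'i'. The stems whose last vowel is 'i' (wunif → wunifesh, gekanik → gekanikesh, hotelpif → hotelpifesh) add -esh.
The other patterns: stems whose last vowel is 'u' change the last vowel to 'i'; stems whose last vowel is 'e' delete the last vowel and add -ob.
So sunabsil → sunabsilesh.

sunabsilesh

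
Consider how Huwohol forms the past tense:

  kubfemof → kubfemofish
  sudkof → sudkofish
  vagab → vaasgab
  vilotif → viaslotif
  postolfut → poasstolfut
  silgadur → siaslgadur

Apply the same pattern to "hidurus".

hiasdurus

kubfemof and vilotif both end in -f yet inflect differently (kubfemofish, viaslotif), so the final letter is not what conditions the rule; the last vowel is.
"hidurus" has last vowel 'u'. The stems whose last vowel is 'u' (postolfut → poasstolfut, silgadur → siaslgadur) insert -as- after the first vowel.
So hidurus → hiasdurus.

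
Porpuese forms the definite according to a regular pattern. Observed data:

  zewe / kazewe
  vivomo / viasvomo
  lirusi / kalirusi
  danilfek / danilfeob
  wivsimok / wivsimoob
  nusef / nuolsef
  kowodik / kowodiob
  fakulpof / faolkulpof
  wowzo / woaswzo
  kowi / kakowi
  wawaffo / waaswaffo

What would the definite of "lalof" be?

fakulpof and wivsimok both have last vowel 'o' yet inflect differently (faolkulpof, wivsimoob), so the last vowel is not what conditions the rule; the final letter is.
"lalof" ends in -f. The stems ending in -f (fakulpof → faolkulpof, nusef → nuolsef) insert -ol- after the first vowel.
The other patterns: stems ending in -k drop the final letter and add -ob; stems ending in -o insert -as- after the first vowel; stems ending in -e or -i add the prefix ka-.
So lalof → laollof.

laollof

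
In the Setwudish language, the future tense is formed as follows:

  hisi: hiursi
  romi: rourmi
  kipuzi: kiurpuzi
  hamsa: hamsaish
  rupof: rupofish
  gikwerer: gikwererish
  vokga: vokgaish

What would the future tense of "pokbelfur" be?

hisi and hamsa both begin with h- yet inflect differently (hiursi, hamsaish), so the first letter is not what conditions the rule; the final letter is.
"pokbelfur" ends in -r. The one such stem in the data (gikwerer → gikwererish) adds -ish, so the same rule applies.
The other pattern: stems ending in -i insert -ur- after the first vowel.
So pokbelfur → pokbelfurish.

pokbelfurish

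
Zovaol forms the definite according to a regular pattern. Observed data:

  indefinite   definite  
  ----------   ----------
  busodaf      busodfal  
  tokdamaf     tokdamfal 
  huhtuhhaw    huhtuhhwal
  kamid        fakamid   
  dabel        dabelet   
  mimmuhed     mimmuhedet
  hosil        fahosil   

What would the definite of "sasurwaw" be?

sasurwwal

mimmuhed and kamid both end in -d yet inflect differently (mimmuhedet, fakamid), so the final letter is not what conditions the rule; the last vowel is.
"sasurwaw" has last vowel 'a'. The stems whose last vowel is 'a' (huhtuhhaw → huhtuhhwal, busodaf → busodfal, tokdamaf → tokdamfal) delete the last vowel and add -al.
The other patterns: stems whose last vowel is 'e' add -et; stems whose last vowel is 'i' add the prefix fa-.
So sasurwaw → sasurwwal.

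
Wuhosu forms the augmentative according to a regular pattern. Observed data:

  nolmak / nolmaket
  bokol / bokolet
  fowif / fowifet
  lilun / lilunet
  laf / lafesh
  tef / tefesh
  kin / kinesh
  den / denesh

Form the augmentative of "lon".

lonesh

fowif and laf both end in -f yet inflect differently (fowifet, lafesh), so the final letter is not what conditions the rule; the number of vowels is.
"lon" has 1 vowel. The stems with 1 vowel (laf → lafesh, tef → tefesh, kin → kinesh) add -esh.
The other pattern: stems with 2 vowels add -et.
So lon → lonesh.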